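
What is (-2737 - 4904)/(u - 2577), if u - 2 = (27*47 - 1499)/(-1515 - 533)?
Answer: 289792/97655 ≈ 2.9675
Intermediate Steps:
u = 2163/1024 (u = 2 + (27*47 - 1499)/(-1515 - 533) = 2 + (1269 - 1499)/(-2048) = 2 - 230*(-1/2048) = 2 + 115/1024 = 2163/1024 ≈ 2.1123)
(-2737 - 4904)/(u - 2577) = (-2737 - 4904)/(2163/1024 - 2577) = -7641/(-2636685/1024) = -7641*(-1024/2636685) = 289792/97655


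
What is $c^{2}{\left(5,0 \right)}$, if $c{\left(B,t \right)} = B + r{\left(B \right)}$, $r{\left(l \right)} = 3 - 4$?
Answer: $16$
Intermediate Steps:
$r{\left(l \right)} = -1$ ($r{\left(l \right)} = 3 - 4 = -1$)
$c{\left(B,t \right)} = -1 + B$ ($c{\left(B,t \right)} = B - 1 = -1 + B$)
$c^{2}{\left(5,0 \right)} = \left(-1 + 5\right)^{2} = 4^{2} = 16$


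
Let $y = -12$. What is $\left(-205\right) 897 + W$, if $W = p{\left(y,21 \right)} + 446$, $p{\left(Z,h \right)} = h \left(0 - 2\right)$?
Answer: $-183481$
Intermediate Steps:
$p{\left(Z,h \right)} = - 2 h$ ($p{\left(Z,h \right)} = h \left(-2\right) = - 2 h$)
$W = 404$ ($W = \left(-2\right) 21 + 446 = -42 + 446 = 404$)
$\left(-205\right) 897 + W = \left(-205\right) 897 + 404 = -183885 + 404 = -183481$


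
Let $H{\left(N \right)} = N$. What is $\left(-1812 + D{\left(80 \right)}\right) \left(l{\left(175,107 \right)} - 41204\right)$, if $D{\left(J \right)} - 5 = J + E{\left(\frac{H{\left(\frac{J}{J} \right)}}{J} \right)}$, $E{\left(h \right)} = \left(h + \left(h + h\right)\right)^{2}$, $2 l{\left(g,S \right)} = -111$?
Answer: $\frac{912065260529}{12800} \approx 7.1255 \cdot 10^{7}$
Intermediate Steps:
$l{\left(g,S \right)} = - \frac{111}{2}$ ($l{\left(g,S \right)} = \frac{1}{2} \left(-111\right) = - \frac{111}{2}$)
$E{\left(h \right)} = 9 h^{2}$ ($E{\left(h \right)} = \left(h + 2 h\right)^{2} = \left(3 h\right)^{2} = 9 h^{2}$)
$D{\left(J \right)} = 5 + J + \frac{9}{J^{2}}$ ($D{\left(J \right)} = 5 + \left(J + 9 \left(\frac{J \frac{1}{J}}{J}\right)^{2}\right) = 5 + \left(J + 9 \left(1 \frac{1}{J}\right)^{2}\right) = 5 + \left(J + 9 \left(\frac{1}{J}\right)^{2}\right) = 5 + \left(J + \frac{9}{J^{2}}\right) = 5 + J + \frac{9}{J^{2}}$)
$\left(-1812 + D{\left(80 \right)}\right) \left(l{\left(175,107 \right)} - 41204\right) = \left(-1812 + \left(5 + 80 + \frac{9}{6400}\right)\right) \left(- \frac{111}{2} - 41204\right) = \left(-1812 + \left(5 + 80 + 9 \cdot \frac{1}{6400}\right)\right) \left(- \frac{82519}{2}\right) = \left(-1812 + \left(5 + 80 + \frac{9}{6400}\right)\right) \left(- \frac{82519}{2}\right) = \left(-1812 + \frac{544009}{6400}\right) \left(- \frac{82519}{2}\right) = \left(- \frac{11052791}{6400}\right) \left(- \frac{82519}{2}\right) = \frac{912065260529}{12800}$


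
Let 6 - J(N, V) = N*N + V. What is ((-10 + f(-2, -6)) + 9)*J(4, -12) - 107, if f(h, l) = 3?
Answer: -103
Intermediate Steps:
J(N, V) = 6 - V - N**2 (J(N, V) = 6 - (N*N + V) = 6 - (N**2 + V) = 6 - (V + N**2) = 6 + (-V - N**2) = 6 - V - N**2)
((-10 + f(-2, -6)) + 9)*J(4, -12) - 107 = ((-10 + 3) + 9)*(6 - 1*(-12) - 1*4**2) - 107 = (-7 + 9)*(6 + 12 - 1*16) - 107 = 2*(6 + 12 - 16) - 107 = 2*2 - 107 = 4 - 107 = -103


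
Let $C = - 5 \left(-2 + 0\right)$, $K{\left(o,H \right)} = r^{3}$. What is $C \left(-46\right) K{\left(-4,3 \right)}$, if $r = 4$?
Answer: $-29440$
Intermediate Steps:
$K{\left(o,H \right)} = 64$ ($K{\left(o,H \right)} = 4^{3} = 64$)
$C = 10$ ($C = \left(-5\right) \left(-2\right) = 10$)
$C \left(-46\right) K{\left(-4,3 \right)} = 10 \left(-46\right) 64 = \left(-460\right) 64 = -29440$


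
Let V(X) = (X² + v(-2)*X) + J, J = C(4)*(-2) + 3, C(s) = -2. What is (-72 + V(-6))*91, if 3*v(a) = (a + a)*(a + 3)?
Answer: -1911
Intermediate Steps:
v(a) = 2*a*(3 + a)/3 (v(a) = ((a + a)*(a + 3))/3 = ((2*a)*(3 + a))/3 = (2*a*(3 + a))/3 = 2*a*(3 + a)/3)
J = 7 (J = -2*(-2) + 3 = 4 + 3 = 7)
V(X) = 7 + X² - 4*X/3 (V(X) = (X² + ((⅔)*(-2)*(3 - 2))*X) + 7 = (X² + ((⅔)*(-2)*1)*X) + 7 = (X² - 4*X/3) + 7 = 7 + X² - 4*X/3)
(-72 + V(-6))*91 = (-72 + (7 + (-6)² - 4/3*(-6)))*91 = (-72 + (7 + 36 + 8))*91 = (-72 + 51)*91 = -21*91 = -1911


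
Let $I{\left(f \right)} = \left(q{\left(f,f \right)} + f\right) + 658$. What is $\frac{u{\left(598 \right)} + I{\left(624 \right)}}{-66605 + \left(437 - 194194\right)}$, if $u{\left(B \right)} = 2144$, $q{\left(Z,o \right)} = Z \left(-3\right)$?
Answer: $- \frac{777}{130181} \approx -0.0059686$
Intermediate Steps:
$q{\left(Z,o \right)} = - 3 Z$
$I{\left(f \right)} = 658 - 2 f$ ($I{\left(f \right)} = \left(- 3 f + f\right) + 658 = - 2 f + 658 = 658 - 2 f$)
$\frac{u{\left(598 \right)} + I{\left(624 \right)}}{-66605 + \left(437 - 194194\right)} = \frac{2144 + \left(658 - 1248\right)}{-66605 + \left(437 - 194194\right)} = \frac{2144 - 590}{-66605 - 193757} = \frac{1554}{-260362} = 1554 \left(- \frac{1}{260362}\right) = - \frac{777}{130181}$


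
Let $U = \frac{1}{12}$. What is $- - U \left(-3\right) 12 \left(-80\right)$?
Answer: $240$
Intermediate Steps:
$U = \frac{1}{12} \approx 0.083333$
$- - U \left(-3\right) 12 \left(-80\right) = - - \frac{1}{12} \left(-3\right) 12 \left(-80\right) = - - \frac{\left(-1\right) 12}{4} \left(-80\right) = - \left(-1\right) \left(-3\right) \left(-80\right) = - 3 \left(-80\right) = \left(-1\right) \left(-240\right) = 240$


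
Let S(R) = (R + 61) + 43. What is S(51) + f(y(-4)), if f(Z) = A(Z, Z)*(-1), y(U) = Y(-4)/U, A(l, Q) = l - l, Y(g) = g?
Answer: 155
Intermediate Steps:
A(l, Q) = 0
S(R) = 104 + R (S(R) = (61 + R) + 43 = 104 + R)
y(U) = -4/U
f(Z) = 0 (f(Z) = 0*(-1) = 0)
S(51) + f(y(-4)) = (104 + 51) + 0 = 155 + 0 = 155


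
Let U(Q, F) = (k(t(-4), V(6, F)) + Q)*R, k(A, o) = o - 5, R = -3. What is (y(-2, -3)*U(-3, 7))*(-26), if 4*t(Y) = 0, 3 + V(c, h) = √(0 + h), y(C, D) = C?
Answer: 1716 - 156*√7 ≈ 1303.3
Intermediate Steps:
V(c, h) = -3 + √h (V(c, h) = -3 + √(0 + h) = -3 + √h)
t(Y) = 0 (t(Y) = (¼)*0 = 0)
k(A, o) = -5 + o
U(Q, F) = 24 - 3*Q - 3*√F (U(Q, F) = ((-5 + (-3 + √F)) + Q)*(-3) = ((-8 + √F) + Q)*(-3) = (-8 + Q + √F)*(-3) = 24 - 3*Q - 3*√F)
(y(-2, -3)*U(-3, 7))*(-26) = -2*(24 - 3*(-3) - 3*√7)*(-26) = -2*(24 + 9 - 3*√7)*(-26) = -2*(33 - 3*√7)*(-26) = (-66 + 6*√7)*(-26) = 1716 - 156*√7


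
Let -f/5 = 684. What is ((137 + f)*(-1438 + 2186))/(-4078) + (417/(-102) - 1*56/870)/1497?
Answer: 27185070191197/45144744570 ≈ 602.18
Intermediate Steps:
f = -3420 (f = -5*684 = -3420)
((137 + f)*(-1438 + 2186))/(-4078) + (417/(-102) - 1*56/870)/1497 = ((137 - 3420)*(-1438 + 2186))/(-4078) + (417/(-102) - 1*56/870)/1497 = -3283*748*(-1/4078) + (417*(-1/102) - 56*1/870)*(1/1497) = -2455684*(-1/4078) + (-139/34 - 28/435)*(1/1497) = 1227842/2039 - 61417/14790*1/1497 = 1227842/2039 - 61417/22140630 = 27185070191197/45144744570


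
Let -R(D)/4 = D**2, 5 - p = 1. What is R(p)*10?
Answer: -640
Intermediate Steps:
p = 4 (p = 5 - 1*1 = 5 - 1 = 4)
R(D) = -4*D**2
R(p)*10 = -4*4**2*10 = -4*16*10 = -64*10 = -640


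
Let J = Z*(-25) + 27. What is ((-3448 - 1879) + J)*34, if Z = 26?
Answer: -202300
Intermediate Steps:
J = -623 (J = 26*(-25) + 27 = -650 + 27 = -623)
((-3448 - 1879) + J)*34 = ((-3448 - 1879) - 623)*34 = (-5327 - 623)*34 = -5950*34 = -202300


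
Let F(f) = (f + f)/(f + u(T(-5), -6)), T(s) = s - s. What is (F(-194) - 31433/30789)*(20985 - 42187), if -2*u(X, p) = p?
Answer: -125991379658/5880699 ≈ -21425.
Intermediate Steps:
T(s) = 0
u(X, p) = -p/2
F(f) = 2*f/(3 + f) (F(f) = (f + f)/(f - ½*(-6)) = (2*f)/(f + 3) = (2*f)/(3 + f) = 2*f/(3 + f))
(F(-194) - 31433/30789)*(20985 - 42187) = (2*(-194)/(3 - 194) - 31433/30789)*(20985 - 42187) = (2*(-194)/(-191) - 31433*1/30789)*(-21202) = (2*(-194)*(-1/191) - 31433/30789)*(-21202) = (388/191 - 31433/30789)*(-21202) = (5942429/5880699)*(-21202) = -125991379658/5880699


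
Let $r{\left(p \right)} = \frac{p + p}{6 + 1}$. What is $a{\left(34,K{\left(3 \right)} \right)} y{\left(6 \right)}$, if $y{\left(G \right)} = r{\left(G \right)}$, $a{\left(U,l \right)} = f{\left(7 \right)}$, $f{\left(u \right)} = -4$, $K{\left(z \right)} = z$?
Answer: $- \frac{48}{7} \approx -6.8571$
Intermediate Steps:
$r{\left(p \right)} = \frac{2 p}{7}$
$a{\left(U,l \right)} = -4$
$y{\left(G \right)} = \frac{2 G}{7}$
$a{\left(34,K{\left(3 \right)} \right)} y{\left(6 \right)} = - 4 \cdot \frac{2}{7} \cdot 6 = \left(-4\right) \frac{12}{7} = - \frac{48}{7}$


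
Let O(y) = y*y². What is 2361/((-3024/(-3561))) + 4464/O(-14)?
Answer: 45747497/16464 ≈ 2778.6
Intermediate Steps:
O(y) = y³
2361/((-3024/(-3561))) + 4464/O(-14) = 2361/((-3024/(-3561))) + 4464/((-14)³) = 2361/((-3024*(-1/3561))) + 4464/(-2744) = 2361/(1008/1187) + 4464*(-1/2744) = 2361*(1187/1008) - 558/343 = 934169/336 - 558/343 = 45747497/16464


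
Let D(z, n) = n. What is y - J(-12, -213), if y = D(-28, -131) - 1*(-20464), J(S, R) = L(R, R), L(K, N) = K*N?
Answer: -25036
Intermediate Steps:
J(S, R) = R² (J(S, R) = R*R = R²)
y = 20333 (y = -131 - 1*(-20464) = -131 + 20464 = 20333)
y - J(-12, -213) = 20333 - 1*(-213)² = 20333 - 1*45369 = 20333 - 45369 = -25036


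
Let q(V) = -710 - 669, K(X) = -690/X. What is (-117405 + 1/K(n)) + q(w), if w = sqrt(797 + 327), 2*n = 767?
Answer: -163922687/1380 ≈ -1.1878e+5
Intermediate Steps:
n = 767/2 (n = (1/2)*767 = 767/2 ≈ 383.50)
w = 2*sqrt(281) (w = sqrt(1124) = 2*sqrt(281) ≈ 33.526)
q(V) = -1379
(-117405 + 1/K(n)) + q(w) = (-117405 + 1/(-690/767/2)) - 1379 = (-117405 + 1/(-690*2/767)) - 1379 = (-117405 + 1/(-1380/767)) - 1379 = (-117405 - 767/1380) - 1379 = -162019667/1380 - 1379 = -163922687/1380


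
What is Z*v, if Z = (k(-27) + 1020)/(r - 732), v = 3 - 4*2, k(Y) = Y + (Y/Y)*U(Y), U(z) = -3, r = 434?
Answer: 2475/149 ≈ 16.611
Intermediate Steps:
k(Y) = -3 + Y (k(Y) = Y + (Y/Y)*(-3) = Y + 1*(-3) = Y - 3 = -3 + Y)
v = -5 (v = 3 - 8 = -5)
Z = -495/149 (Z = ((-3 - 27) + 1020)/(434 - 732) = (-30 + 1020)/(-298) = 990*(-1/298) = -495/149 ≈ -3.3221)
Z*v = -495/149*(-5) = 2475/149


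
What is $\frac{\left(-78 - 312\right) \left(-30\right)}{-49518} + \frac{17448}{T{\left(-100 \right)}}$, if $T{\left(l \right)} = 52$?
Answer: $\frac{11991412}{35763} \approx 335.3$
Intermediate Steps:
$\frac{\left(-78 - 312\right) \left(-30\right)}{-49518} + \frac{17448}{T{\left(-100 \right)}} = \frac{\left(-78 - 312\right) \left(-30\right)}{-49518} + \frac{17448}{52} = \left(-390\right) \left(-30\right) \left(- \frac{1}{49518}\right) + 17448 \cdot \frac{1}{52} = 11700 \left(- \frac{1}{49518}\right) + \frac{4362}{13} = - \frac{650}{2751} + \frac{4362}{13} = \frac{11991412}{35763}$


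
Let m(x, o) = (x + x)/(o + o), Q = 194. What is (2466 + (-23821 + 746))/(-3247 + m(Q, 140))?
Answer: 1442630/227193 ≈ 6.3498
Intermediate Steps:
m(x, o) = x/o (m(x, o) = (2*x)/((2*o)) = (2*x)*(1/(2*o)) = x/o)
(2466 + (-23821 + 746))/(-3247 + m(Q, 140)) = (2466 + (-23821 + 746))/(-3247 + 194/140) = (2466 - 23075)/(-3247 + 194*(1/140)) = -20609/(-3247 + 97/70) = -20609/(-227193/70) = -20609*(-70/227193) = 1442630/227193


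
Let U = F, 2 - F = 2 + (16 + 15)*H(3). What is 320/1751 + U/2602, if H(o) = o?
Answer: 669797/4556102 ≈ 0.14701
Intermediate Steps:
F = -93 (F = 2 - (2 + (16 + 15)*3) = 2 - (2 + 31*3) = 2 - (2 + 93) = 2 - 1*95 = 2 - 95 = -93)
U = -93
320/1751 + U/2602 = 320/1751 - 93/2602 = 669797/4556102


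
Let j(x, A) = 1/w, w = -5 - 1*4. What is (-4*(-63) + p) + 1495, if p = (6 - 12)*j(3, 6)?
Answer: 5243/3 ≈ 1747.7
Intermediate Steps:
w = -9 (w = -5 - 4 = -9)
j(x, A) = -⅑ (j(x, A) = 1/(-9) = -⅑)
p = ⅔ (p = (6 - 12)*(-⅑) = -6*(-⅑) = ⅔ ≈ 0.66667)
(-4*(-63) + p) + 1495 = (-4*(-63) + ⅔) + 1495 = (252 + ⅔) + 1495 = 758/3 + 1495 = 5243/3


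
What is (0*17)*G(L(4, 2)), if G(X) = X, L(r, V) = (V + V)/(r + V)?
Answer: 0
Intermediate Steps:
L(r, V) = 2*V/(V + r) (L(r, V) = (2*V)/(V + r) = 2*V/(V + r))
(0*17)*G(L(4, 2)) = (0*17)*(2*2/(2 + 4)) = 0*(2*2/6) = 0*(2*2*(⅙)) = 0*(⅔) = 0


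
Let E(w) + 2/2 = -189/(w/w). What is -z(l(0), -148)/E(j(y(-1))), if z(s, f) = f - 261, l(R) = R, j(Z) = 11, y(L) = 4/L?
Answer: -409/190 ≈ -2.1526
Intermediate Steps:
E(w) = -190 (E(w) = -1 - 189/(w/w) = -1 - 189/1 = -1 - 189*1 = -1 - 189 = -190)
z(s, f) = -261 + f
-z(l(0), -148)/E(j(y(-1))) = -(-261 - 148)/(-190) = -(-409)*(-1)/190 = -1*409/190 = -409/190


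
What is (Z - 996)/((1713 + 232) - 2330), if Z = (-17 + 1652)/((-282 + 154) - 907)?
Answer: 68833/26565 ≈ 2.5911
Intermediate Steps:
Z = -109/69 (Z = 1635/(-128 - 907) = 1635/(-1035) = 1635*(-1/1035) = -109/69 ≈ -1.5797)
(Z - 996)/((1713 + 232) - 2330) = (-109/69 - 996)/((1713 + 232) - 2330) = -68833/(69*(1945 - 2330)) = -68833/69/(-385) = -68833/69*(-1/385) = 68833/26565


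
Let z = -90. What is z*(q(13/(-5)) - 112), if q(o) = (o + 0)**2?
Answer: 47358/5 ≈ 9471.6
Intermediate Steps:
q(o) = o**2
z*(q(13/(-5)) - 112) = -90*((13/(-5))**2 - 112) = -90*((13*(-1/5))**2 - 112) = -90*((-13/5)**2 - 112) = -90*(169/25 - 112) = -90*(-2631/25) = 47358/5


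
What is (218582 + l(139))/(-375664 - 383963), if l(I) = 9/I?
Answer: -30382907/105588153 ≈ -0.28775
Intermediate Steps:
(218582 + l(139))/(-375664 - 383963) = (218582 + 9/139)/(-375664 - 383963) = (218582 + 9*(1/139))/(-759627) = (218582 + 9/139)*(-1/759627) = (30382907/139)*(-1/759627) = -30382907/105588153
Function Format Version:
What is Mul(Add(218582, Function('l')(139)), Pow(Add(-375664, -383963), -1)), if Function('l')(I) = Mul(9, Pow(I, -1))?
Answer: Rational(-30382907, 105588153) ≈ -0.28775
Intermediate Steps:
Mul(Add(218582, Function('l')(139)), Pow(Add(-375664, -383963), -1)) = Mul(Add(218582, Mul(9, Pow(139, -1))), Pow(Add(-375664, -383963), -1)) = Mul(Add(218582, Mul(9, Rational(1, 139))), Pow(-759627, -1)) = Mul(Add(218582, Rational(9, 139)), Rational(-1, 759627)) = Mul(Rational(30382907, 139), Rational(-1, 759627)) = Rational(-30382907, 105588153)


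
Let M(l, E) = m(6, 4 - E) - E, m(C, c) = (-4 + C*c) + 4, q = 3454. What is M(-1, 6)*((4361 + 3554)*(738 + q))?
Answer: -597234240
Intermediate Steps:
m(C, c) = C*c
M(l, E) = 24 - 7*E (M(l, E) = 6*(4 - E) - E = (24 - 6*E) - E = 24 - 7*E)
M(-1, 6)*((4361 + 3554)*(738 + q)) = (24 - 7*6)*((4361 + 3554)*(738 + 3454)) = (24 - 42)*(7915*4192) = -18*33179680 = -597234240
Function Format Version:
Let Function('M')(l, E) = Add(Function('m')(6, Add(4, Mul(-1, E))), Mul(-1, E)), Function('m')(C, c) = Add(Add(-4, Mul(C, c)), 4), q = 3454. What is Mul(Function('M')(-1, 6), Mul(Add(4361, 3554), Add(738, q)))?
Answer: -597234240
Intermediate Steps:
Function('m')(C, c) = Mul(C, c)
Function('M')(l, E) = Add(24, Mul(-7, E)) (Function('M')(l, E) = Add(Mul(6, Add(4, Mul(-1, E))), Mul(-1, E)) = Add(Add(24, Mul(-6, E)), Mul(-1, E)) = Add(24, Mul(-7, E)))
Mul(Function('M')(-1, 6), Mul(Add(4361, 3554), Add(738, q))) = Mul(Add(24, Mul(-7, 6)), Mul(Add(4361, 3554), Add(738, 3454))) = Mul(Add(24, -42), Mul(7915, 4192)) = Mul(-18, 33179680) = -597234240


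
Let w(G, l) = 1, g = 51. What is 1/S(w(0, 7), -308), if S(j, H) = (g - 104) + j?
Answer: -1/52 ≈ -0.019231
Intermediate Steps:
S(j, H) = -53 + j (S(j, H) = (51 - 104) + j = -53 + j)
1/S(w(0, 7), -308) = 1/(-53 + 1) = 1/(-52) = -1/52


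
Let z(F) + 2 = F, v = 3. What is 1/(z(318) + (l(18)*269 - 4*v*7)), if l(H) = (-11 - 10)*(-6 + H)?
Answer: -1/67556 ≈ -1.4803e-5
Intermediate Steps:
z(F) = -2 + F
l(H) = 126 - 21*H (l(H) = -21*(-6 + H) = 126 - 21*H)
1/(z(318) + (l(18)*269 - 4*v*7)) = 1/((-2 + 318) + ((126 - 21*18)*269 - 4*3*7)) = 1/(316 + ((126 - 378)*269 - 12*7)) = 1/(316 + (-252*269 - 84)) = 1/(316 + (-67788 - 84)) = 1/(316 - 67872) = 1/(-67556) = -1/67556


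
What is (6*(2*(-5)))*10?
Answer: -600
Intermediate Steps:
(6*(2*(-5)))*10 = (6*(-10))*10 = -60*10 = -600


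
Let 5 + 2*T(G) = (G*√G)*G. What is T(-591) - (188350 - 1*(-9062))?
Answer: -394829/2 + 349281*I*√591/2 ≈ -1.9741e+5 + 4.2456e+6*I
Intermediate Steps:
T(G) = -5/2 + G^(5/2)/2 (T(G) = -5/2 + ((G*√G)*G)/2 = -5/2 + (G^(3/2)*G)/2 = -5/2 + G^(5/2)/2)
T(-591) - (188350 - 1*(-9062)) = (-5/2 + (-591)^(5/2)/2) - (188350 - 1*(-9062)) = (-5/2 + (349281*I*√591)/2) - (188350 + 9062) = (-5/2 + 349281*I*√591/2) - 1*197412 = (-5/2 + 349281*I*√591/2) - 197412 = -394829/2 + 349281*I*√591/2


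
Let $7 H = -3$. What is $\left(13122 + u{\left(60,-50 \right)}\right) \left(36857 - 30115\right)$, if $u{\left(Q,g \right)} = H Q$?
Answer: $\frac{618066108}{7} \approx 8.8295 \cdot 10^{7}$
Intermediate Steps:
$H = - \frac{3}{7}$ ($H = \frac{1}{7} \left(-3\right) = - \frac{3}{7} \approx -0.42857$)
$u{\left(Q,g \right)} = - \frac{3 Q}{7}$
$\left(13122 + u{\left(60,-50 \right)}\right) \left(36857 - 30115\right) = \left(13122 - \frac{180}{7}\right) \left(36857 - 30115\right) = \left(13122 - \frac{180}{7}\right) 6742 = \frac{91674}{7} \cdot 6742 = \frac{618066108}{7}$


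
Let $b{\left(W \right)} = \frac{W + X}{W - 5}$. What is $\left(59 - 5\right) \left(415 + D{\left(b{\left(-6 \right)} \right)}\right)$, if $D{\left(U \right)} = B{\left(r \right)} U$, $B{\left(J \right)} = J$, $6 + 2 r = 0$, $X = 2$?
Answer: $\frac{245862}{11} \approx 22351.0$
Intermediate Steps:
$r = -3$ ($r = -3 + \frac{1}{2} \cdot 0 = -3 + 0 = -3$)
$b{\left(W \right)} = \frac{2 + W}{-5 + W}$ ($b{\left(W \right)} = \frac{W + 2}{W - 5} = \frac{2 + W}{-5 + W}$)
$D{\left(U \right)} = - 3 U$
$\left(59 - 5\right) \left(415 + D{\left(b{\left(-6 \right)} \right)}\right) = \left(59 - 5\right) \left(415 - 3 \frac{2 - 6}{-5 - 6}\right) = 54 \left(415 - 3 \frac{1}{-11} \left(-4\right)\right) = 54 \left(415 - 3 \left(\left(- \frac{1}{11}\right) \left(-4\right)\right)\right) = 54 \left(415 - \frac{12}{11}\right) = 54 \cdot \frac{4553}{11} = \frac{245862}{11}$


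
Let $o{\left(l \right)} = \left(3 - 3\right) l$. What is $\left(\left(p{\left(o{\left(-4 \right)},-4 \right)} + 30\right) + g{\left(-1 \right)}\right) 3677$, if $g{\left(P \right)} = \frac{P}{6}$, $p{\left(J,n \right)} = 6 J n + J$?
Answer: $\frac{658183}{6} \approx 1.097 \cdot 10^{5}$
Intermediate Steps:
$o{\left(l \right)} = 0$ ($o{\left(l \right)} = 0 l = 0$)
$p{\left(J,n \right)} = J + 6 J n$ ($p{\left(J,n \right)} = 6 J n + J = J + 6 J n$)
$g{\left(P \right)} = \frac{P}{6}$ ($g{\left(P \right)} = P \frac{1}{6} = \frac{P}{6}$)
$\left(\left(p{\left(o{\left(-4 \right)},-4 \right)} + 30\right) + g{\left(-1 \right)}\right) 3677 = \left(\left(0 \left(1 + 6 \left(-4\right)\right) + 30\right) + \frac{1}{6} \left(-1\right)\right) 3677 = \left(\left(0 \left(1 - 24\right) + 30\right) - \frac{1}{6}\right) 3677 = \left(\left(0 \left(-23\right) + 30\right) - \frac{1}{6}\right) 3677 = \left(\left(0 + 30\right) - \frac{1}{6}\right) 3677 = \left(30 - \frac{1}{6}\right) 3677 = \frac{179}{6} \cdot 3677 = \frac{658183}{6}$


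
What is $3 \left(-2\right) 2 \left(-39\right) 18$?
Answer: $8424$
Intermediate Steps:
$3 \left(-2\right) 2 \left(-39\right) 18 = \left(-6\right) 2 \left(-39\right) 18 = \left(-12\right) \left(-39\right) 18 = 468 \cdot 18 = 8424$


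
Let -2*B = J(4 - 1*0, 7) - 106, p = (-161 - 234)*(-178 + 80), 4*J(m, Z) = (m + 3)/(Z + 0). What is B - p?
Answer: -309257/8 ≈ -38657.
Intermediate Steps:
J(m, Z) = (3 + m)/(4*Z) (J(m, Z) = ((m + 3)/(Z + 0))/4 = ((3 + m)/Z)/4 = (3 + m)/(4*Z))
p = 38710 (p = -395*(-98) = 38710)
B = 423/8 (B = -((1/4)*(3 + (4 - 1*0))/7 - 106)/2 = -((1/4)*(1/7)*(3 + (4 + 0)) - 106)/2 = -((1/4)*(1/7)*(3 + 4) - 106)/2 = -((1/4)*(1/7)*7 - 106)/2 = -(1/4 - 106)/2 = -1/2*(-423/4) = 423/8 ≈ 52.875)
B - p = 423/8 - 1*38710 = 423/8 - 38710 = -309257/8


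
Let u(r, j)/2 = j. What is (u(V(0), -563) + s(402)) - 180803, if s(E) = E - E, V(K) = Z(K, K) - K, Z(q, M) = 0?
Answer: -181929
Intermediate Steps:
V(K) = -K (V(K) = 0 - K = -K)
s(E) = 0
u(r, j) = 2*j
(u(V(0), -563) + s(402)) - 180803 = (2*(-563) + 0) - 180803 = (-1126 + 0) - 180803 = -1126 - 180803 = -181929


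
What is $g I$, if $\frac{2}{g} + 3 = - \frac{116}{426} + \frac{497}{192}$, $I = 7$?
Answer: $- \frac{63616}{3107} \approx -20.475$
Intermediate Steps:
$g = - \frac{9088}{3107}$ ($g = \frac{2}{-3 + \left(- \frac{116}{426} + \frac{497}{192}\right)} = \frac{2}{-3 + \left(\left(-116\right) \frac{1}{426} + 497 \cdot \frac{1}{192}\right)} = \frac{2}{-3 + \left(- \frac{58}{213} + \frac{497}{192}\right)} = \frac{2}{-3 + \frac{10525}{4544}} = \frac{2}{- \frac{3107}{4544}} = 2 \left(- \frac{4544}{3107}\right) = - \frac{9088}{3107} \approx -2.925$)
$g I = \left(- \frac{9088}{3107}\right) 7 = - \frac{63616}{3107}$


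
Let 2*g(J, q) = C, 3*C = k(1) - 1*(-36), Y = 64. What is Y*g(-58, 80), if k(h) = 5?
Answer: 1312/3 ≈ 437.33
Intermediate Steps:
C = 41/3 (C = (5 - 1*(-36))/3 = (5 + 36)/3 = (⅓)*41 = 41/3 ≈ 13.667)
g(J, q) = 41/6 (g(J, q) = (½)*(41/3) = 41/6)
Y*g(-58, 80) = 64*(41/6) = 1312/3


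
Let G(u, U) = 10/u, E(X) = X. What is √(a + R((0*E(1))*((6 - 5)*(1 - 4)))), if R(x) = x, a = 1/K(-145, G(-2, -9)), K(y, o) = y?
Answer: I*√145/145 ≈ 0.083045*I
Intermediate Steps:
a = -1/145 (a = 1/(-145) = -1/145 ≈ -0.0068966)
√(a + R((0*E(1))*((6 - 5)*(1 - 4)))) = √(-1/145 + (0*1)*((6 - 5)*(1 - 4))) = √(-1/145 + 0*(1*(-3))) = √(-1/145 + 0*(-3)) = √(-1/145 + 0) = √(-1/145) = I*√145/145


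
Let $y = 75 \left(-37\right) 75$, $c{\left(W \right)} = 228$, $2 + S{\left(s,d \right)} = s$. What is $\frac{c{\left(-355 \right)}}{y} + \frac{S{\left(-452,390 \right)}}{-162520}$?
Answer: $\frac{1914473}{1127482500} \approx 0.001698$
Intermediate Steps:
$S{\left(s,d \right)} = -2 + s$
$y = -208125$ ($y = \left(-2775\right) 75 = -208125$)
$\frac{c{\left(-355 \right)}}{y} + \frac{S{\left(-452,390 \right)}}{-162520} = \frac{228}{-208125} + \frac{-2 - 452}{-162520} = 228 \left(- \frac{1}{208125}\right) - - \frac{227}{81260} = - \frac{76}{69375} + \frac{227}{81260} = \frac{1914473}{1127482500}$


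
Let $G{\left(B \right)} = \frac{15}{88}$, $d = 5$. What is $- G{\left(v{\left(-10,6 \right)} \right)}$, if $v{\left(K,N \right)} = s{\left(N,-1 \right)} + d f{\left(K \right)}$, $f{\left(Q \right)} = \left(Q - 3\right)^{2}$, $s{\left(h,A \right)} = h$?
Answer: $- \frac{15}{88} \approx -0.17045$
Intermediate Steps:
$f{\left(Q \right)} = \left(-3 + Q\right)^{2}$
$v{\left(K,N \right)} = N + 5 \left(-3 + K\right)^{2}$
$G{\left(B \right)} = \frac{15}{88}$ ($G{\left(B \right)} = 15 \cdot \frac{1}{88} = \frac{15}{88}$)
$- G{\left(v{\left(-10,6 \right)} \right)} = \left(-1\right) \frac{15}{88} = - \frac{15}{88}$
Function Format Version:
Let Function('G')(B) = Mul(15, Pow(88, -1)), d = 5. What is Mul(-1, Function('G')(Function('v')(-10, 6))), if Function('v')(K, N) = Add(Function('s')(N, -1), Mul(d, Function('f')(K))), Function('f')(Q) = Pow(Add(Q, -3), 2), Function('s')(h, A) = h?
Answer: Rational(-15, 88) ≈ -0.17045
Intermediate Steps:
Function('f')(Q) = Pow(Add(-3, Q), 2)
Function('v')(K, N) = Add(N, Mul(5, Pow(Add(-3, K), 2)))
Function('G')(B) = Rational(15, 88) (Function('G')(B) = Mul(15, Rational(1, 88)) = Rational(15, 88))
Mul(-1, Function('G')(Function('v')(-10, 6))) = Mul(-1, Rational(15, 88)) = Rational(-15, 88)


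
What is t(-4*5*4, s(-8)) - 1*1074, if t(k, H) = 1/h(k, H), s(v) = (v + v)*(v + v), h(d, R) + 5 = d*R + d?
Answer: -22086811/20565 ≈ -1074.0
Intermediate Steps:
h(d, R) = -5 + d + R*d (h(d, R) = -5 + (d*R + d) = -5 + (R*d + d) = -5 + (d + R*d) = -5 + d + R*d)
s(v) = 4*v² (s(v) = (2*v)*(2*v) = 4*v²)
t(k, H) = 1/(-5 + k + H*k)
t(-4*5*4, s(-8)) - 1*1074 = 1/(-5 - 4*5*4 + (4*(-8)²)*(-4*5*4)) - 1*1074 = 1/(-5 - 20*4 + (4*64)*(-20*4)) - 1074 = 1/(-5 - 80 + 256*(-80)) - 1074 = 1/(-5 - 80 - 20480) - 1074 = 1/(-20565) - 1074 = -1/20565 - 1074 = -22086811/20565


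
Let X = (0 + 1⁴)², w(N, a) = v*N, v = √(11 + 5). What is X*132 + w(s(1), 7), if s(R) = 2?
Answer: 140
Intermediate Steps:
v = 4 (v = √16 = 4)
w(N, a) = 4*N
X = 1 (X = (0 + 1)² = 1² = 1)
X*132 + w(s(1), 7) = 1*132 + 4*2 = 132 + 8 = 140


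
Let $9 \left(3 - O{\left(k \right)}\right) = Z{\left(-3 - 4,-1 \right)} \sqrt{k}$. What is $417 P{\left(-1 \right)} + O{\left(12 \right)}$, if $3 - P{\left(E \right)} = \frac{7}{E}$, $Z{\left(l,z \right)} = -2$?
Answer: $4173 + \frac{4 \sqrt{3}}{9} \approx 4173.8$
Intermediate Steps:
$O{\left(k \right)} = 3 + \frac{2 \sqrt{k}}{9}$ ($O{\left(k \right)} = 3 - \frac{\left(-2\right) \sqrt{k}}{9} = 3 + \frac{2 \sqrt{k}}{9}$)
$P{\left(E \right)} = 3 - \frac{7}{E}$
$417 P{\left(-1 \right)} + O{\left(12 \right)} = 417 \left(3 - \frac{7}{-1}\right) + \left(3 + \frac{2 \sqrt{12}}{9}\right) = 417 \left(3 - -7\right) + \left(3 + \frac{2 \cdot 2 \sqrt{3}}{9}\right) = 417 \left(3 + 7\right) + \left(3 + \frac{4 \sqrt{3}}{9}\right) = 417 \cdot 10 + \left(3 + \frac{4 \sqrt{3}}{9}\right) = 4170 + \left(3 + \frac{4 \sqrt{3}}{9}\right) = 4173 + \frac{4 \sqrt{3}}{9}$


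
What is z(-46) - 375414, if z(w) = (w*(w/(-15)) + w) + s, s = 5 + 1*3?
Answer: -5633896/15 ≈ -3.7559e+5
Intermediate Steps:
s = 8 (s = 5 + 3 = 8)
z(w) = 8 + w - w²/15 (z(w) = (w*(w/(-15)) + w) + 8 = (w*(w*(-1/15)) + w) + 8 = (w*(-w/15) + w) + 8 = (-w²/15 + w) + 8 = (w - w²/15) + 8 = 8 + w - w²/15)
z(-46) - 375414 = (8 - 46 - 1/15*(-46)²) - 375414 = (8 - 46 - 1/15*2116) - 375414 = (8 - 46 - 2116/15) - 375414 = -2686/15 - 375414 = -5633896/15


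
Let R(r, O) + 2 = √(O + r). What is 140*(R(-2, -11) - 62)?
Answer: -8960 + 140*I*√13 ≈ -8960.0 + 504.78*I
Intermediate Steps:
R(r, O) = -2 + √(O + r)
140*(R(-2, -11) - 62) = 140*((-2 + √(-11 - 2)) - 62) = 140*((-2 + √(-13)) - 62) = 140*((-2 + I*√13) - 62) = 140*(-64 + I*√13) = -8960 + 140*I*√13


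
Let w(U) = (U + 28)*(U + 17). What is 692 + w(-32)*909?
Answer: 55232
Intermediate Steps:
w(U) = (17 + U)*(28 + U) (w(U) = (28 + U)*(17 + U) = (17 + U)*(28 + U))
692 + w(-32)*909 = 692 + (476 + (-32)² + 45*(-32))*909 = 692 + (476 + 1024 - 1440)*909 = 692 + 60*909 = 692 + 54540 = 55232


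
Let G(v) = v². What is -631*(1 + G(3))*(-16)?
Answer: 100960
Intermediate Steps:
-631*(1 + G(3))*(-16) = -631*(1 + 3²)*(-16) = -631*(1 + 9)*(-16) = -6310*(-16) = -631*(-160) = 100960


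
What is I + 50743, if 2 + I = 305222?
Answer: 355963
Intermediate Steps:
I = 305220 (I = -2 + 305222 = 305220)
I + 50743 = 305220 + 50743 = 355963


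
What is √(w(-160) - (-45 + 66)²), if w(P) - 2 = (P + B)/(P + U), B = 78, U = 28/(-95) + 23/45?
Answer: 5*I*√13094028613/27323 ≈ 20.94*I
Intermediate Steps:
U = 37/171 (U = 28*(-1/95) + 23*(1/45) = -28/95 + 23/45 = 37/171 ≈ 0.21637)
w(P) = 2 + (78 + P)/(37/171 + P) (w(P) = 2 + (P + 78)/(P + 37/171) = 2 + (78 + P)/(37/171 + P))
√(w(-160) - (-45 + 66)²) = √((13412 + 513*(-160))/(37 + 171*(-160)) - (-45 + 66)²) = √((13412 - 82080)/(37 - 27360) - 1*21²) = √(-68668/(-27323) - 1*441) = √(-1/27323*(-68668) - 441) = √(68668/27323 - 441) = √(-11980775/27323) = 5*I*√13094028613/27323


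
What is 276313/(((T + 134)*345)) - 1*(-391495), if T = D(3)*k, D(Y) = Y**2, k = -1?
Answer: 16883498188/43125 ≈ 3.9150e+5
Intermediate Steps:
T = -9 (T = 3**2*(-1) = 9*(-1) = -9)
276313/(((T + 134)*345)) - 1*(-391495) = 276313/(((-9 + 134)*345)) - 1*(-391495) = 276313/((125*345)) + 391495 = 276313/43125 + 391495 = 16883498188/43125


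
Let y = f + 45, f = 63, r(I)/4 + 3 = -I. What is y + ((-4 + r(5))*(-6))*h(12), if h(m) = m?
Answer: 2700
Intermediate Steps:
r(I) = -12 - 4*I (r(I) = -12 + 4*(-I) = -12 - 4*I)
y = 108 (y = 63 + 45 = 108)
y + ((-4 + r(5))*(-6))*h(12) = 108 + ((-4 + (-12 - 4*5))*(-6))*12 = 108 + ((-4 + (-12 - 20))*(-6))*12 = 108 + ((-4 - 32)*(-6))*12 = 108 - 36*(-6)*12 = 108 + 216*12 = 108 + 2592 = 2700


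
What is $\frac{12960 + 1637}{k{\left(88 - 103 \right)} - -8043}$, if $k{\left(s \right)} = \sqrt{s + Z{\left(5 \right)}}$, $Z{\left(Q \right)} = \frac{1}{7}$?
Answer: $\frac{74711427}{41166277} - \frac{2654 i \sqrt{182}}{41166277} \approx 1.8149 - 0.00086975 i$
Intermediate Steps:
$Z{\left(Q \right)} = \frac{1}{7}$
$k{\left(s \right)} = \sqrt{\frac{1}{7} + s}$ ($k{\left(s \right)} = \sqrt{s + \frac{1}{7}} = \sqrt{\frac{1}{7} + s}$)
$\frac{12960 + 1637}{k{\left(88 - 103 \right)} - -8043} = \frac{12960 + 1637}{\frac{\sqrt{7 + 49 \left(88 - 103\right)}}{7} - -8043} = \frac{14597}{\frac{\sqrt{7 + 49 \left(-15\right)}}{7} + 8043} = \frac{14597}{\frac{\sqrt{7 - 735}}{7} + 8043} = \frac{14597}{\frac{\sqrt{-728}}{7} + 8043} = \frac{14597}{\frac{2 i \sqrt{182}}{7} + 8043} = \frac{14597}{8043 + \frac{2 i \sqrt{182}}{7}}$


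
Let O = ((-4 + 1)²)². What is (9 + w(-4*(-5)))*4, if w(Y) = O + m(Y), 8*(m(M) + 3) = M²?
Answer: 548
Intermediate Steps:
m(M) = -3 + M²/8
O = 81 (O = ((-3)²)² = 9² = 81)
w(Y) = 78 + Y²/8 (w(Y) = 81 + (-3 + Y²/8) = 78 + Y²/8)
(9 + w(-4*(-5)))*4 = (9 + (78 + (-4*(-5))²/8))*4 = (9 + (78 + (⅛)*20²))*4 = (9 + (78 + (⅛)*400))*4 = (9 + (78 + 50))*4 = (9 + 128)*4 = 137*4 = 548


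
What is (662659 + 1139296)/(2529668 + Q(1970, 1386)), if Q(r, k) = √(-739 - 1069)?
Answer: 1139586975235/1599805048008 - 1801955*I*√113/1599805048008 ≈ 0.71233 - 1.1973e-5*I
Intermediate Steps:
Q(r, k) = 4*I*√113 (Q(r, k) = √(-1808) = 4*I*√113)
(662659 + 1139296)/(2529668 + Q(1970, 1386)) = (662659 + 1139296)/(2529668 + 4*I*√113) = 1801955/(2529668 + 4*I*√113)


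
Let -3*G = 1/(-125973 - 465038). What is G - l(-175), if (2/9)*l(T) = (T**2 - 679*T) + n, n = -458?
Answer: -1188754797311/1773033 ≈ -6.7046e+5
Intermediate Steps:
l(T) = -2061 - 6111*T/2 + 9*T**2/2 (l(T) = 9*((T**2 - 679*T) - 458)/2 = 9*(-458 + T**2 - 679*T)/2 = -2061 - 6111*T/2 + 9*T**2/2)
G = 1/1773033 (G = -1/(3*(-125973 - 465038)) = -1/3/(-591011) = -1/3*(-1/591011) = 1/1773033 ≈ 5.6400e-7)
G - l(-175) = 1/1773033 - (-2061 - 6111/2*(-175) + (9/2)*(-175)**2) = 1/1773033 - (-2061 + 1069425/2 + (9/2)*30625) = 1/1773033 - (-2061 + 1069425/2 + 275625/2) = 1/1773033 - 1*670464 = 1/1773033 - 670464 = -1188754797311/1773033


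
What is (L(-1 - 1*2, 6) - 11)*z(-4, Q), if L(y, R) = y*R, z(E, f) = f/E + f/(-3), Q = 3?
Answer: 203/4 ≈ 50.750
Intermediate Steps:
z(E, f) = -f/3 + f/E (z(E, f) = f/E + f*(-⅓) = f/E - f/3 = -f/3 + f/E)
L(y, R) = R*y
(L(-1 - 1*2, 6) - 11)*z(-4, Q) = (6*(-1 - 1*2) - 11)*(-⅓*3 + 3/(-4)) = (6*(-1 - 2) - 11)*(-1 + 3*(-¼)) = (6*(-3) - 11)*(-1 - ¾) = (-18 - 11)*(-7/4) = -29*(-7/4) = 203/4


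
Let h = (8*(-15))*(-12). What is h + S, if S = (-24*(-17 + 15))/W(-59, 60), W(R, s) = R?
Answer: 84912/59 ≈ 1439.2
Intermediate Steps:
S = -48/59 (S = -24*(-17 + 15)/(-59) = -24*(-2)*(-1/59) = 48*(-1/59) = -48/59 ≈ -0.81356)
h = 1440 (h = -120*(-12) = 1440)
h + S = 1440 - 48/59 = 84912/59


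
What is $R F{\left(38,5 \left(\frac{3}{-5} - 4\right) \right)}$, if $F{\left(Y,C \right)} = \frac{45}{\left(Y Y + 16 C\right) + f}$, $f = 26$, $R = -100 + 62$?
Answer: $- \frac{45}{29} \approx -1.5517$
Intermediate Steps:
$R = -38$
$F{\left(Y,C \right)} = \frac{45}{26 + Y^{2} + 16 C}$ ($F{\left(Y,C \right)} = \frac{45}{\left(Y Y + 16 C\right) + 26} = \frac{45}{\left(Y^{2} + 16 C\right) + 26} = \frac{45}{26 + Y^{2} + 16 C}$)
$R F{\left(38,5 \left(\frac{3}{-5} - 4\right) \right)} = - 38 \frac{45}{26 + 38^{2} + 16 \cdot 5 \left(\frac{3}{-5} - 4\right)} = - 38 \frac{45}{26 + 1444 + 16 \cdot 5 \left(3 \left(- \frac{1}{5}\right) - 4\right)} = - 38 \frac{45}{26 + 1444 + 16 \cdot 5 \left(- \frac{3}{5} - 4\right)} = - 38 \frac{45}{26 + 1444 + 16 \cdot 5 \left(- \frac{23}{5}\right)} = - 38 \frac{45}{26 + 1444 + 16 \left(-23\right)} = - 38 \frac{45}{26 + 1444 - 368} = - 38 \cdot \frac{45}{1102} = - 38 \cdot 45 \cdot \frac{1}{1102} = \left(-38\right) \frac{45}{1102} = - \frac{45}{29}$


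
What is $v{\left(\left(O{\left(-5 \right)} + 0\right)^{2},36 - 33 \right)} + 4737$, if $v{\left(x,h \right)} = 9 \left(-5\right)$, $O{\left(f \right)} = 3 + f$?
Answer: $4692$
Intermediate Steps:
$v{\left(x,h \right)} = -45$
$v{\left(\left(O{\left(-5 \right)} + 0\right)^{2},36 - 33 \right)} + 4737 = -45 + 4737 = 4692$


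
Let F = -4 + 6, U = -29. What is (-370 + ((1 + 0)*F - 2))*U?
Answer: 10730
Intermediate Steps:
F = 2
(-370 + ((1 + 0)*F - 2))*U = (-370 + ((1 + 0)*2 - 2))*(-29) = (-370 + (1*2 - 2))*(-29) = (-370 + (2 - 2))*(-29) = (-370 + 0)*(-29) = -370*(-29) = 10730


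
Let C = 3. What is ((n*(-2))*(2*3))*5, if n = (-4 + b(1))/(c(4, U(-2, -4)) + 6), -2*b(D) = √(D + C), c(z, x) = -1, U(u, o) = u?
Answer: 60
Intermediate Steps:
b(D) = -√(3 + D)/2 (b(D) = -√(D + 3)/2 = -√(3 + D)/2)
n = -1 (n = (-4 - √(3 + 1)/2)/(-1 + 6) = (-4 - √4/2)/5 = (-4 - ½*2)*(⅕) = (-4 - 1)*(⅕) = -5*⅕ = -1)
((n*(-2))*(2*3))*5 = ((-1*(-2))*(2*3))*5 = (2*6)*5 = 12*5 = 60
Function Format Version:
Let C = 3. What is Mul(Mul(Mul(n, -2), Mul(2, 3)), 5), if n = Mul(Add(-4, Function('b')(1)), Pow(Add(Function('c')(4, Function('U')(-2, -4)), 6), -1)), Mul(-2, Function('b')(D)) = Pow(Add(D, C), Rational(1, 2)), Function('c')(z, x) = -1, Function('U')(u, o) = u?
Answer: 60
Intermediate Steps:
Function('b')(D) = Mul(Rational(-1, 2), Pow(Add(3, D), Rational(1, 2))) (Function('b')(D) = Mul(Rational(-1, 2), Pow(Add(D, 3), Rational(1, 2))) = Mul(Rational(-1, 2), Pow(Add(3, D), Rational(1, 2))))
n = -1 (n = Mul(Add(-4, Mul(Rational(-1, 2), Pow(Add(3, 1), Rational(1, 2)))), Pow(Add(-1, 6), -1)) = Mul(Add(-4, Mul(Rational(-1, 2), Pow(4, Rational(1, 2)))), Pow(5, -1)) = Mul(Add(-4, Mul(Rational(-1, 2), 2)), Rational(1, 5)) = Mul(Add(-4, -1), Rational(1, 5)) = Mul(-5, Rational(1, 5)) = -1)
Mul(Mul(Mul(n, -2), Mul(2, 3)), 5) = Mul(Mul(Mul(-1, -2), Mul(2, 3)), 5) = Mul(Mul(2, 6), 5) = Mul(12, 5) = 60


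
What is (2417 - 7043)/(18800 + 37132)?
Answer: -771/9322 ≈ -0.082708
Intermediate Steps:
(2417 - 7043)/(18800 + 37132) = -4626/55932 = -4626*1/55932 = -771/9322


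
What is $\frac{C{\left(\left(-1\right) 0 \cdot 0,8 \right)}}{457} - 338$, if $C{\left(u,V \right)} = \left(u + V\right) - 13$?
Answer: $- \frac{154471}{457} \approx -338.01$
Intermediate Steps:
$C{\left(u,V \right)} = -13 + V + u$ ($C{\left(u,V \right)} = \left(V + u\right) - 13 = -13 + V + u$)
$\frac{C{\left(\left(-1\right) 0 \cdot 0,8 \right)}}{457} - 338 = \frac{-13 + 8 + \left(-1\right) 0 \cdot 0}{457} - 338 = \frac{-13 + 8 + 0 \cdot 0}{457} - 338 = \frac{-13 + 8 + 0}{457} - 338 = \frac{1}{457} \left(-5\right) - 338 = - \frac{5}{457} - 338 = - \frac{154471}{457}$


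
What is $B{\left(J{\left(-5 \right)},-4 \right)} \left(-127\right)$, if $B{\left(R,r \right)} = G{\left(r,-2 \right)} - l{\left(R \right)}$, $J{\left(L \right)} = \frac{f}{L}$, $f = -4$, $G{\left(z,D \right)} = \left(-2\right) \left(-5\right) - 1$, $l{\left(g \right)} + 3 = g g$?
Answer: $- \frac{36068}{25} \approx -1442.7$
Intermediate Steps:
$l{\left(g \right)} = -3 + g^{2}$ ($l{\left(g \right)} = -3 + g g = -3 + g^{2}$)
$G{\left(z,D \right)} = 9$ ($G{\left(z,D \right)} = 10 - 1 = 9$)
$J{\left(L \right)} = - \frac{4}{L}$
$B{\left(R,r \right)} = 12 - R^{2}$ ($B{\left(R,r \right)} = 9 - \left(-3 + R^{2}\right) = 12 - R^{2}$)
$B{\left(J{\left(-5 \right)},-4 \right)} \left(-127\right) = \left(12 - \left(- \frac{4}{-5}\right)^{2}\right) \left(-127\right) = \left(12 - \left(\left(-4\right) \left(- \frac{1}{5}\right)\right)^{2}\right) \left(-127\right) = \left(12 - \left(\frac{4}{5}\right)^{2}\right) \left(-127\right) = \left(12 - \frac{16}{25}\right) \left(-127\right) = \frac{284}{25} \left(-127\right) = - \frac{36068}{25}$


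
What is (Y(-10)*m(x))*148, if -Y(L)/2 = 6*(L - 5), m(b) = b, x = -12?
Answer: -319680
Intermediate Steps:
Y(L) = 60 - 12*L (Y(L) = -12*(L - 5) = -12*(-5 + L) = -2*(-30 + 6*L) = 60 - 12*L)
(Y(-10)*m(x))*148 = ((60 - 12*(-10))*(-12))*148 = ((60 + 120)*(-12))*148 = (180*(-12))*148 = -2160*148 = -319680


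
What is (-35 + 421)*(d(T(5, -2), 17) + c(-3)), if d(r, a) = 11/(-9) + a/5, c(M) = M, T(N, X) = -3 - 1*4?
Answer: -14282/45 ≈ -317.38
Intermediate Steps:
T(N, X) = -7 (T(N, X) = -3 - 4 = -7)
d(r, a) = -11/9 + a/5 (d(r, a) = 11*(-⅑) + a*(⅕) = -11/9 + a/5)
(-35 + 421)*(d(T(5, -2), 17) + c(-3)) = (-35 + 421)*((-11/9 + (⅕)*17) - 3) = 386*((-11/9 + 17/5) - 3) = 386*(98/45 - 3) = 386*(-37/45) = -14282/45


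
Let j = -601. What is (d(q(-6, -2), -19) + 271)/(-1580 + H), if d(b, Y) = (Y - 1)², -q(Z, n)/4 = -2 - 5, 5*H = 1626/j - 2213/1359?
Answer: -2740226445/6455935847 ≈ -0.42445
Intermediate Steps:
H = -3539747/4083795 (H = (1626/(-601) - 2213/1359)/5 = (1626*(-1/601) - 2213*1/1359)/5 = (-1626/601 - 2213/1359)/5 = (⅕)*(-3539747/816759) = -3539747/4083795 ≈ -0.86678)
q(Z, n) = 28 (q(Z, n) = -4*(-2 - 5) = -4*(-7) = 28)
d(b, Y) = (-1 + Y)²
(d(q(-6, -2), -19) + 271)/(-1580 + H) = ((-1 - 19)² + 271)/(-1580 - 3539747/4083795) = ((-20)² + 271)/(-6455935847/4083795) = (400 + 271)*(-4083795/6455935847) = 671*(-4083795/6455935847) = -2740226445/6455935847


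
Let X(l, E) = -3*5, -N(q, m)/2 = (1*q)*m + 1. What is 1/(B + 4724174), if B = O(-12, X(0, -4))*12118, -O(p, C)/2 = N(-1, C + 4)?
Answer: 1/5305838 ≈ 1.8847e-7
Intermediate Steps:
N(q, m) = -2 - 2*m*q (N(q, m) = -2*((1*q)*m + 1) = -2*(q*m + 1) = -2*(m*q + 1) = -2*(1 + m*q) = -2 - 2*m*q)
X(l, E) = -15
O(p, C) = -12 - 4*C (O(p, C) = -2*(-2 - 2*(C + 4)*(-1)) = -2*(-2 - 2*(4 + C)*(-1)) = -2*(-2 + (8 + 2*C)) = -2*(6 + 2*C) = -12 - 4*C)
B = 581664 (B = (-12 - 4*(-15))*12118 = (-12 + 60)*12118 = 48*12118 = 581664)
1/(B + 4724174) = 1/(581664 + 4724174) = 1/5305838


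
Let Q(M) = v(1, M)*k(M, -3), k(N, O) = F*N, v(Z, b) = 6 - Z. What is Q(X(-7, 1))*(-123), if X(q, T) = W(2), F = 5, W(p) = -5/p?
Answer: 15375/2 ≈ 7687.5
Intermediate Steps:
k(N, O) = 5*N
X(q, T) = -5/2
Q(M) = 25*M (Q(M) = (6 - 1*1)*(5*M) = (6 - 1)*(5*M) = 5*(5*M) = 25*M)
Q(X(-7, 1))*(-123) = (25*(-5/2))*(-123) = -125/2*(-123) = 15375/2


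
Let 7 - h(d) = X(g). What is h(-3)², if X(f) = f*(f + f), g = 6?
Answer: 4225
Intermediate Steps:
X(f) = 2*f² (X(f) = f*(2*f) = 2*f²)
h(d) = -65 (h(d) = 7 - 2*6² = 7 - 2*36 = 7 - 1*72 = 7 - 72 = -65)
h(-3)² = (-65)² = 4225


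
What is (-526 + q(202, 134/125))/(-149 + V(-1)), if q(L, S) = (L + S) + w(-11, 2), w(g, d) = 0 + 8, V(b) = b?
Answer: 6561/3125 ≈ 2.0995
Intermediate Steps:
w(g, d) = 8
q(L, S) = 8 + L + S (q(L, S) = (L + S) + 8 = 8 + L + S)
(-526 + q(202, 134/125))/(-149 + V(-1)) = (-526 + (8 + 202 + 134/125))/(-149 - 1) = (-526 + (8 + 202 + 134*(1/125)))/(-150) = (-526 + (8 + 202 + 134/125))*(-1/150) = (-526 + 26384/125)*(-1/150) = -39366/125*(-1/150) = 6561/3125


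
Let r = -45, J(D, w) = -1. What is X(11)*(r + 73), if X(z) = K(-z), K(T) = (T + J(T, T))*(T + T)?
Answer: 7392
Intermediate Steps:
K(T) = 2*T*(-1 + T) (K(T) = (T - 1)*(T + T) = (-1 + T)*(2*T) = 2*T*(-1 + T))
X(z) = -2*z*(-1 - z) (X(z) = 2*(-z)*(-1 - z) = -2*z*(-1 - z))
X(11)*(r + 73) = (2*11*(1 + 11))*(-45 + 73) = (2*11*12)*28 = 264*28 = 7392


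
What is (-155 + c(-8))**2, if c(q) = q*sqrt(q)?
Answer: 23513 + 4960*I*sqrt(2) ≈ 23513.0 + 7014.5*I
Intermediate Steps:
c(q) = q**(3/2)
(-155 + c(-8))**2 = (-155 + (-8)**(3/2))**2 = (-155 - 16*I*sqrt(2))**2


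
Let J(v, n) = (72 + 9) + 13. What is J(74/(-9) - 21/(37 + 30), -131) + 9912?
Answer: 10006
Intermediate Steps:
J(v, n) = 94 (J(v, n) = 81 + 13 = 94)
J(74/(-9) - 21/(37 + 30), -131) + 9912 = 94 + 9912 = 10006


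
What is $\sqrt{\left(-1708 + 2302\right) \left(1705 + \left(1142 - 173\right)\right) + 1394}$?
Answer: $5 \sqrt{63590} \approx 1260.9$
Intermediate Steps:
$\sqrt{\left(-1708 + 2302\right) \left(1705 + \left(1142 - 173\right)\right) + 1394} = \sqrt{594 \left(1705 + 969\right) + 1394} = \sqrt{594 \cdot 2674 + 1394} = \sqrt{1588356 + 1394} = \sqrt{1589750} = 5 \sqrt{63590}$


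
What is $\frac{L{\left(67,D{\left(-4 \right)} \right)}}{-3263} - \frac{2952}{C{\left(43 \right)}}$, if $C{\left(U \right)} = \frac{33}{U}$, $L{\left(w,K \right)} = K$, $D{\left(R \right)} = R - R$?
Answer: $- \frac{42312}{11} \approx -3846.5$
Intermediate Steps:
$D{\left(R \right)} = 0$
$\frac{L{\left(67,D{\left(-4 \right)} \right)}}{-3263} - \frac{2952}{C{\left(43 \right)}} = \frac{0}{-3263} - \frac{2952}{33 \cdot \frac{1}{43}} = 0 \left(- \frac{1}{3263}\right) - \frac{2952}{33 \cdot \frac{1}{43}} = 0 - \frac{2952}{\frac{33}{43}} = 0 - \frac{42312}{11} = - \frac{42312}{11}$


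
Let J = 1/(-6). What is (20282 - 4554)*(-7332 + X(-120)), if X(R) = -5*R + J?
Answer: -317650552/3 ≈ -1.0588e+8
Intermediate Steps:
J = -⅙ ≈ -0.16667
X(R) = -⅙ - 5*R (X(R) = -5*R - ⅙ = -⅙ - 5*R)
(20282 - 4554)*(-7332 + X(-120)) = (20282 - 4554)*(-7332 + (-⅙ - 5*(-120))) = 15728*(-7332 + (-⅙ + 600)) = 15728*(-7332 + 3599/6) = 15728*(-40393/6) = -317650552/3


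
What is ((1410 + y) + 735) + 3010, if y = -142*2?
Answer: 4871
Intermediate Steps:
y = -284
((1410 + y) + 735) + 3010 = ((1410 - 284) + 735) + 3010 = (1126 + 735) + 3010 = 1861 + 3010 = 4871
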